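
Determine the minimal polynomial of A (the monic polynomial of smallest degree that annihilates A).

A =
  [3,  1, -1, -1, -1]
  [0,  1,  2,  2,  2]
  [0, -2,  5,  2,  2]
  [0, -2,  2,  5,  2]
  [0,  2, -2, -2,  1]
x^2 - 6*x + 9

The characteristic polynomial is χ_A(x) = (x - 3)^5, so the eigenvalues are known. The minimal polynomial is
  m_A(x) = Π_λ (x − λ)^{k_λ}
where k_λ is the size of the *largest* Jordan block for λ (equivalently, the smallest k with (A − λI)^k v = 0 for every generalised eigenvector v of λ).

  λ = 3: largest Jordan block has size 2, contributing (x − 3)^2

So m_A(x) = (x - 3)^2 = x^2 - 6*x + 9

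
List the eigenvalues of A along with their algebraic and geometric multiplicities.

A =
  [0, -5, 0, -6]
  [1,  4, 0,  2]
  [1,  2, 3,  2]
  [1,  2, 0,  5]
λ = 3: alg = 4, geom = 2

Step 1 — factor the characteristic polynomial to read off the algebraic multiplicities:
  χ_A(x) = (x - 3)^4

Step 2 — compute geometric multiplicities via the rank-nullity identity g(λ) = n − rank(A − λI):
  rank(A − (3)·I) = 2, so dim ker(A − (3)·I) = n − 2 = 2

Summary:
  λ = 3: algebraic multiplicity = 4, geometric multiplicity = 2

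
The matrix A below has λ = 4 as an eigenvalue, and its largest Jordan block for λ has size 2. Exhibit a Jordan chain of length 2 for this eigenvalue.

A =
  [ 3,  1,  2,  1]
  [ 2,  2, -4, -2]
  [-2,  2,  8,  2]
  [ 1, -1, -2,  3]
A Jordan chain for λ = 4 of length 2:
v_1 = (-1, 2, -2, 1)ᵀ
v_2 = (1, 0, 0, 0)ᵀ

Let N = A − (4)·I. We want v_2 with N^2 v_2 = 0 but N^1 v_2 ≠ 0; then v_{j-1} := N · v_j for j = 2, …, 2.

Pick v_2 = (1, 0, 0, 0)ᵀ.
Then v_1 = N · v_2 = (-1, 2, -2, 1)ᵀ.

Sanity check: (A − (4)·I) v_1 = (0, 0, 0, 0)ᵀ = 0. ✓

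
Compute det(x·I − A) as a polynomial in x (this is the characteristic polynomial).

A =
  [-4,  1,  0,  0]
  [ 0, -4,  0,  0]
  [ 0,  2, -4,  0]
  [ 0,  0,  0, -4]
x^4 + 16*x^3 + 96*x^2 + 256*x + 256

Expanding det(x·I − A) (e.g. by cofactor expansion or by noting that A is similar to its Jordan form J, which has the same characteristic polynomial as A) gives
  χ_A(x) = x^4 + 16*x^3 + 96*x^2 + 256*x + 256
which factors as (x + 4)^4. The eigenvalues (with algebraic multiplicities) are λ = -4 with multiplicity 4.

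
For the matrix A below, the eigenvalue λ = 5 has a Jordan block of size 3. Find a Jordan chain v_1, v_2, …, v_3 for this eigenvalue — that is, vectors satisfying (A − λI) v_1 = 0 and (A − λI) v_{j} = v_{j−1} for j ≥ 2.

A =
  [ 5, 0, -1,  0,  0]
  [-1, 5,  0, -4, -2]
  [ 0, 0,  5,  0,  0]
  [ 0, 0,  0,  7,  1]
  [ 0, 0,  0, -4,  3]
A Jordan chain for λ = 5 of length 3:
v_1 = (0, 1, 0, 0, 0)ᵀ
v_2 = (-1, 0, 0, 0, 0)ᵀ
v_3 = (0, 0, 1, 0, 0)ᵀ

Let N = A − (5)·I. We want v_3 with N^3 v_3 = 0 but N^2 v_3 ≠ 0; then v_{j-1} := N · v_j for j = 3, …, 2.

Pick v_3 = (0, 0, 1, 0, 0)ᵀ.
Then v_2 = N · v_3 = (-1, 0, 0, 0, 0)ᵀ.
Then v_1 = N · v_2 = (0, 1, 0, 0, 0)ᵀ.

Sanity check: (A − (5)·I) v_1 = (0, 0, 0, 0, 0)ᵀ = 0. ✓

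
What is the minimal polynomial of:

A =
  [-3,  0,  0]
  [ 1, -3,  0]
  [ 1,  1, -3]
x^3 + 9*x^2 + 27*x + 27

The characteristic polynomial is χ_A(x) = (x + 3)^3, so the eigenvalues are known. The minimal polynomial is
  m_A(x) = Π_λ (x − λ)^{k_λ}
where k_λ is the size of the *largest* Jordan block for λ (equivalently, the smallest k with (A − λI)^k v = 0 for every generalised eigenvector v of λ).

  λ = -3: largest Jordan block has size 3, contributing (x + 3)^3

So m_A(x) = (x + 3)^3 = x^3 + 9*x^2 + 27*x + 27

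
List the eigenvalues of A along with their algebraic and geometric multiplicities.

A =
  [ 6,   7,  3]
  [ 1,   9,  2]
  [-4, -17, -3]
λ = 4: alg = 3, geom = 1

Step 1 — factor the characteristic polynomial to read off the algebraic multiplicities:
  χ_A(x) = (x - 4)^3

Step 2 — compute geometric multiplicities via the rank-nullity identity g(λ) = n − rank(A − λI):
  rank(A − (4)·I) = 2, so dim ker(A − (4)·I) = n − 2 = 1

Summary:
  λ = 4: algebraic multiplicity = 3, geometric multiplicity = 1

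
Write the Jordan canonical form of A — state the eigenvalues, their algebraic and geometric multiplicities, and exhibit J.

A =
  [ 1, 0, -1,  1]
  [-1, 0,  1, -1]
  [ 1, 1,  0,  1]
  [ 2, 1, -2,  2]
J_1(0) ⊕ J_3(1)

The characteristic polynomial is
  det(x·I − A) = x^4 - 3*x^3 + 3*x^2 - x = x*(x - 1)^3

Eigenvalues and multiplicities (the geometric multiplicity of λ is n − rank(A − λI), which equals the number of Jordan blocks for λ):
  λ = 0: algebraic multiplicity = 1, geometric multiplicity = 1
  λ = 1: algebraic multiplicity = 3, geometric multiplicity = 1

Determining the block sizes for each eigenvalue:
  λ = 0: one block (gm = 1), so the single block has size am = 1 → block sizes [1]
  λ = 1: one block (gm = 1), so the single block has size am = 3 → block sizes [3]

Assembling the blocks gives a Jordan form
J =
  [0, 0, 0, 0]
  [0, 1, 1, 0]
  [0, 0, 1, 1]
  [0, 0, 0, 1]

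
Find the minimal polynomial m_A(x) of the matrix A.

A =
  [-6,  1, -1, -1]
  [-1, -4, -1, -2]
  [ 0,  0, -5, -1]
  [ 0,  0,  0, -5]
x^2 + 10*x + 25

The characteristic polynomial is χ_A(x) = (x + 5)^4, so the eigenvalues are known. The minimal polynomial is
  m_A(x) = Π_λ (x − λ)^{k_λ}
where k_λ is the size of the *largest* Jordan block for λ (equivalently, the smallest k with (A − λI)^k v = 0 for every generalised eigenvector v of λ).

  λ = -5: largest Jordan block has size 2, contributing (x + 5)^2

So m_A(x) = (x + 5)^2 = x^2 + 10*x + 25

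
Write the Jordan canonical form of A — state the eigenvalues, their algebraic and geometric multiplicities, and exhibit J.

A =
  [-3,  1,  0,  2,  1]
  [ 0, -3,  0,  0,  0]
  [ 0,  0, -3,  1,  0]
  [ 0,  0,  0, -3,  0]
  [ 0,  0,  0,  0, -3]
J_2(-3) ⊕ J_2(-3) ⊕ J_1(-3)

The characteristic polynomial is
  det(x·I − A) = x^5 + 15*x^4 + 90*x^3 + 270*x^2 + 405*x + 243 = (x + 3)^5

Eigenvalues and multiplicities (the geometric multiplicity of λ is n − rank(A − λI), which equals the number of Jordan blocks for λ):
  λ = -3: algebraic multiplicity = 5, geometric multiplicity = 3

Determining the block sizes for each eigenvalue:
  λ = -3: with am = 5 and gm = 3, the partition is not yet determined (e.g. several partitions of 5 into 3 parts exist). Let N = A − (-3)·I. Computing rank(N^1) = 2, rank(N^2) = 0; the number of blocks of size ≥ j is rank(N^{j−1}) − rank(N^j), giving [3, 2]. So we have 2 block(s) of size 2, 1 block(s) of size 1 → block sizes [2, 2, 1]

Assembling the blocks gives a Jordan form
J =
  [-3,  1,  0,  0,  0]
  [ 0, -3,  0,  0,  0]
  [ 0,  0, -3,  1,  0]
  [ 0,  0,  0, -3,  0]
  [ 0,  0,  0,  0, -3]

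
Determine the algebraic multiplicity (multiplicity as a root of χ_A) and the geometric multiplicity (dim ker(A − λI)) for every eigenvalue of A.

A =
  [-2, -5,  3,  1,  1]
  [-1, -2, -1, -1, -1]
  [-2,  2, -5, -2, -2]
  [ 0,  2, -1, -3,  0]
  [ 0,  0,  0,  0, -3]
λ = -3: alg = 5, geom = 3

Step 1 — factor the characteristic polynomial to read off the algebraic multiplicities:
  χ_A(x) = (x + 3)^5

Step 2 — compute geometric multiplicities via the rank-nullity identity g(λ) = n − rank(A − λI):
  rank(A − (-3)·I) = 2, so dim ker(A − (-3)·I) = n − 2 = 3

Summary:
  λ = -3: algebraic multiplicity = 5, geometric multiplicity = 3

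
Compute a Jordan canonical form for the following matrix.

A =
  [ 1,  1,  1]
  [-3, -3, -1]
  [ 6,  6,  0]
J_1(-2) ⊕ J_2(0)

The characteristic polynomial is
  det(x·I − A) = x^3 + 2*x^2 = x^2*(x + 2)

Eigenvalues and multiplicities (the geometric multiplicity of λ is n − rank(A − λI), which equals the number of Jordan blocks for λ):
  λ = -2: algebraic multiplicity = 1, geometric multiplicity = 1
  λ = 0: algebraic multiplicity = 2, geometric multiplicity = 1

Determining the block sizes for each eigenvalue:
  λ = -2: one block (gm = 1), so the single block has size am = 1 → block sizes [1]
  λ = 0: one block (gm = 1), so the single block has size am = 2 → block sizes [2]

Assembling the blocks gives a Jordan form
J =
  [-2, 0, 0]
  [ 0, 0, 1]
  [ 0, 0, 0]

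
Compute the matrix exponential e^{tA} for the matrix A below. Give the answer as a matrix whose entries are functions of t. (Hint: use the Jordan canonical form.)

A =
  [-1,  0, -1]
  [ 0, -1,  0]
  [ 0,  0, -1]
e^{tA} =
  [exp(-t), 0, -t*exp(-t)]
  [0, exp(-t), 0]
  [0, 0, exp(-t)]

Strategy: write A = P · J · P⁻¹ where J is a Jordan canonical form, so e^{tA} = P · e^{tJ} · P⁻¹, and e^{tJ} can be computed block-by-block.

A has Jordan form
J =
  [-1,  1,  0]
  [ 0, -1,  0]
  [ 0,  0, -1]
(up to reordering of blocks).

Per-block formulas:
  For a 1×1 block at λ = -1: exp(t · [-1]) = [e^(-1t)].
  For a 2×2 Jordan block J_2(-1): exp(t · J_2(-1)) = e^(-1t)·(I + t·N), where N is the 2×2 nilpotent shift.

After assembling e^{tJ} and conjugating by P, we get:

e^{tA} =
  [exp(-t), 0, -t*exp(-t)]
  [0, exp(-t), 0]
  [0, 0, exp(-t)]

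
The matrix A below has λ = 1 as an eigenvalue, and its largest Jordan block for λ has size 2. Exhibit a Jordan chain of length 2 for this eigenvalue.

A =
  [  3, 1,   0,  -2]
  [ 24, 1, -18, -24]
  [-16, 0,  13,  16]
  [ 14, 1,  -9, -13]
A Jordan chain for λ = 1 of length 2:
v_1 = (2, 24, -16, 14)ᵀ
v_2 = (1, 0, 0, 0)ᵀ

Let N = A − (1)·I. We want v_2 with N^2 v_2 = 0 but N^1 v_2 ≠ 0; then v_{j-1} := N · v_j for j = 2, …, 2.

Pick v_2 = (1, 0, 0, 0)ᵀ.
Then v_1 = N · v_2 = (2, 24, -16, 14)ᵀ.

Sanity check: (A − (1)·I) v_1 = (0, 0, 0, 0)ᵀ = 0. ✓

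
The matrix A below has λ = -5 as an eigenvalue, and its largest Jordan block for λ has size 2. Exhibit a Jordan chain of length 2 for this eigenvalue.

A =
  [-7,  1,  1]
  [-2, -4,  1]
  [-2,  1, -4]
A Jordan chain for λ = -5 of length 2:
v_1 = (-2, -2, -2)ᵀ
v_2 = (1, 0, 0)ᵀ

Let N = A − (-5)·I. We want v_2 with N^2 v_2 = 0 but N^1 v_2 ≠ 0; then v_{j-1} := N · v_j for j = 2, …, 2.

Pick v_2 = (1, 0, 0)ᵀ.
Then v_1 = N · v_2 = (-2, -2, -2)ᵀ.

Sanity check: (A − (-5)·I) v_1 = (0, 0, 0)ᵀ = 0. ✓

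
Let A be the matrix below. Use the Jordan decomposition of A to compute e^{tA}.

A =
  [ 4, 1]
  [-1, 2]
e^{tA} =
  [t*exp(3*t) + exp(3*t), t*exp(3*t)]
  [-t*exp(3*t), -t*exp(3*t) + exp(3*t)]

Strategy: write A = P · J · P⁻¹ where J is a Jordan canonical form, so e^{tA} = P · e^{tJ} · P⁻¹, and e^{tJ} can be computed block-by-block.

A has Jordan form
J =
  [3, 1]
  [0, 3]
(up to reordering of blocks).

Per-block formulas:
  For a 2×2 Jordan block J_2(3): exp(t · J_2(3)) = e^(3t)·(I + t·N), where N is the 2×2 nilpotent shift.

After assembling e^{tJ} and conjugating by P, we get:

e^{tA} =
  [t*exp(3*t) + exp(3*t), t*exp(3*t)]
  [-t*exp(3*t), -t*exp(3*t) + exp(3*t)]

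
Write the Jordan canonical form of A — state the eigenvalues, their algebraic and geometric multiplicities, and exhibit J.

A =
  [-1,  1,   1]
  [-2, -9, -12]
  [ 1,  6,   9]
J_2(-2) ⊕ J_1(3)

The characteristic polynomial is
  det(x·I − A) = x^3 + x^2 - 8*x - 12 = (x - 3)*(x + 2)^2

Eigenvalues and multiplicities (the geometric multiplicity of λ is n − rank(A − λI), which equals the number of Jordan blocks for λ):
  λ = -2: algebraic multiplicity = 2, geometric multiplicity = 1
  λ = 3: algebraic multiplicity = 1, geometric multiplicity = 1

Determining the block sizes for each eigenvalue:
  λ = -2: one block (gm = 1), so the single block has size am = 2 → block sizes [2]
  λ = 3: one block (gm = 1), so the single block has size am = 1 → block sizes [1]

Assembling the blocks gives a Jordan form
J =
  [-2,  1, 0]
  [ 0, -2, 0]
  [ 0,  0, 3]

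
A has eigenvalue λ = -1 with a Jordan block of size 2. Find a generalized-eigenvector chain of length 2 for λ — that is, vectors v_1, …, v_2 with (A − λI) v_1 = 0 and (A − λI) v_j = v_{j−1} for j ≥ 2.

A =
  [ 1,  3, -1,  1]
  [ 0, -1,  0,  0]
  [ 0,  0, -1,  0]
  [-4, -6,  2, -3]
A Jordan chain for λ = -1 of length 2:
v_1 = (2, 0, 0, -4)ᵀ
v_2 = (1, 0, 0, 0)ᵀ

Let N = A − (-1)·I. We want v_2 with N^2 v_2 = 0 but N^1 v_2 ≠ 0; then v_{j-1} := N · v_j for j = 2, …, 2.

Pick v_2 = (1, 0, 0, 0)ᵀ.
Then v_1 = N · v_2 = (2, 0, 0, -4)ᵀ.

Sanity check: (A − (-1)·I) v_1 = (0, 0, 0, 0)ᵀ = 0. ✓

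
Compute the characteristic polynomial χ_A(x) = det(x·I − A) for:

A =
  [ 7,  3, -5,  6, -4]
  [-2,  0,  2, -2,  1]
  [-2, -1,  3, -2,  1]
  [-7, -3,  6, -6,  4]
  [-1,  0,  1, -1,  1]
x^5 - 5*x^4 + 10*x^3 - 10*x^2 + 5*x - 1

Expanding det(x·I − A) (e.g. by cofactor expansion or by noting that A is similar to its Jordan form J, which has the same characteristic polynomial as A) gives
  χ_A(x) = x^5 - 5*x^4 + 10*x^3 - 10*x^2 + 5*x - 1
which factors as (x - 1)^5. The eigenvalues (with algebraic multiplicities) are λ = 1 with multiplicity 5.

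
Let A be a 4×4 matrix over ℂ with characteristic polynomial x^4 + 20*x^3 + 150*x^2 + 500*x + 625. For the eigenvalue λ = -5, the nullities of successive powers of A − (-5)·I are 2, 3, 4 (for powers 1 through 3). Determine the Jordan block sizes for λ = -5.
Block sizes for λ = -5: [3, 1]

From the dimensions of kernels of powers, the number of Jordan blocks of size at least j is d_j − d_{j−1} where d_j = dim ker(N^j) (with d_0 = 0). Computing the differences gives [2, 1, 1].
The number of blocks of size exactly k is (#blocks of size ≥ k) − (#blocks of size ≥ k + 1), so the partition is: 1 block(s) of size 1, 1 block(s) of size 3.
In nonincreasing order the block sizes are [3, 1].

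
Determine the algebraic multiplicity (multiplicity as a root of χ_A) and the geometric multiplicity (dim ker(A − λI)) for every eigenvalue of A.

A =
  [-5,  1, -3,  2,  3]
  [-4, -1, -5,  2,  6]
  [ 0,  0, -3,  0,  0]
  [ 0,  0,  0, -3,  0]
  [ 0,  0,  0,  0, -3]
λ = -3: alg = 5, geom = 3

Step 1 — factor the characteristic polynomial to read off the algebraic multiplicities:
  χ_A(x) = (x + 3)^5

Step 2 — compute geometric multiplicities via the rank-nullity identity g(λ) = n − rank(A − λI):
  rank(A − (-3)·I) = 2, so dim ker(A − (-3)·I) = n − 2 = 3

Summary:
  λ = -3: algebraic multiplicity = 5, geometric multiplicity = 3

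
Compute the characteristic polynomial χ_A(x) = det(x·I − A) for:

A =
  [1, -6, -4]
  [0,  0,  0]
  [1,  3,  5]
x^3 - 6*x^2 + 9*x

Expanding det(x·I − A) (e.g. by cofactor expansion or by noting that A is similar to its Jordan form J, which has the same characteristic polynomial as A) gives
  χ_A(x) = x^3 - 6*x^2 + 9*x
which factors as x*(x - 3)^2. The eigenvalues (with algebraic multiplicities) are λ = 0 with multiplicity 1, λ = 3 with multiplicity 2.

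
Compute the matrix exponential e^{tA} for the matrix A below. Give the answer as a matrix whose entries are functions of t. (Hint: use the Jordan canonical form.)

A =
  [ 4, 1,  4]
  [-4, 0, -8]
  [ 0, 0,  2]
e^{tA} =
  [2*t*exp(2*t) + exp(2*t), t*exp(2*t), 4*t*exp(2*t)]
  [-4*t*exp(2*t), -2*t*exp(2*t) + exp(2*t), -8*t*exp(2*t)]
  [0, 0, exp(2*t)]

Strategy: write A = P · J · P⁻¹ where J is a Jordan canonical form, so e^{tA} = P · e^{tJ} · P⁻¹, and e^{tJ} can be computed block-by-block.

A has Jordan form
J =
  [2, 1, 0]
  [0, 2, 0]
  [0, 0, 2]
(up to reordering of blocks).

Per-block formulas:
  For a 2×2 Jordan block J_2(2): exp(t · J_2(2)) = e^(2t)·(I + t·N), where N is the 2×2 nilpotent shift.
  For a 1×1 block at λ = 2: exp(t · [2]) = [e^(2t)].

After assembling e^{tJ} and conjugating by P, we get:

e^{tA} =
  [2*t*exp(2*t) + exp(2*t), t*exp(2*t), 4*t*exp(2*t)]
  [-4*t*exp(2*t), -2*t*exp(2*t) + exp(2*t), -8*t*exp(2*t)]
  [0, 0, exp(2*t)]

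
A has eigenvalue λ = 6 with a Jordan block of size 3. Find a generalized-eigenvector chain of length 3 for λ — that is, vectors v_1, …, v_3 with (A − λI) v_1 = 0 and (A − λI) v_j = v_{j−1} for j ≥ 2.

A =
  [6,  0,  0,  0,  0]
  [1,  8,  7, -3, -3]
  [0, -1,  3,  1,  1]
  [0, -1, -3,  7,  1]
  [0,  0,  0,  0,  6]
A Jordan chain for λ = 6 of length 3:
v_1 = (0, 2, -1, -1, 0)ᵀ
v_2 = (0, 1, 0, 0, 0)ᵀ
v_3 = (1, 0, 0, 0, 0)ᵀ

Let N = A − (6)·I. We want v_3 with N^3 v_3 = 0 but N^2 v_3 ≠ 0; then v_{j-1} := N · v_j for j = 3, …, 2.

Pick v_3 = (1, 0, 0, 0, 0)ᵀ.
Then v_2 = N · v_3 = (0, 1, 0, 0, 0)ᵀ.
Then v_1 = N · v_2 = (0, 2, -1, -1, 0)ᵀ.

Sanity check: (A − (6)·I) v_1 = (0, 0, 0, 0, 0)ᵀ = 0. ✓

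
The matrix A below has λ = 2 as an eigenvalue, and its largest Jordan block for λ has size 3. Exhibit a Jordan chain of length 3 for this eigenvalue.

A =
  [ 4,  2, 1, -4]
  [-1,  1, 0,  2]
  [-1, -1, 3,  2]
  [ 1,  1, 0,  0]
A Jordan chain for λ = 2 of length 3:
v_1 = (-3, 1, 0, -1)ᵀ
v_2 = (2, -1, -1, 1)ᵀ
v_3 = (1, 0, 0, 0)ᵀ

Let N = A − (2)·I. We want v_3 with N^3 v_3 = 0 but N^2 v_3 ≠ 0; then v_{j-1} := N · v_j for j = 3, …, 2.

Pick v_3 = (1, 0, 0, 0)ᵀ.
Then v_2 = N · v_3 = (2, -1, -1, 1)ᵀ.
Then v_1 = N · v_2 = (-3, 1, 0, -1)ᵀ.

Sanity check: (A − (2)·I) v_1 = (0, 0, 0, 0)ᵀ = 0. ✓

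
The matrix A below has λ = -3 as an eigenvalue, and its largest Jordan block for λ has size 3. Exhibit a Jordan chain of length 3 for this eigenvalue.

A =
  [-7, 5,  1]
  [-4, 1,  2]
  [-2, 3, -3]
A Jordan chain for λ = -3 of length 3:
v_1 = (-6, -4, -4)ᵀ
v_2 = (-4, -4, -2)ᵀ
v_3 = (1, 0, 0)ᵀ

Let N = A − (-3)·I. We want v_3 with N^3 v_3 = 0 but N^2 v_3 ≠ 0; then v_{j-1} := N · v_j for j = 3, …, 2.

Pick v_3 = (1, 0, 0)ᵀ.
Then v_2 = N · v_3 = (-4, -4, -2)ᵀ.
Then v_1 = N · v_2 = (-6, -4, -4)ᵀ.

Sanity check: (A − (-3)·I) v_1 = (0, 0, 0)ᵀ = 0. ✓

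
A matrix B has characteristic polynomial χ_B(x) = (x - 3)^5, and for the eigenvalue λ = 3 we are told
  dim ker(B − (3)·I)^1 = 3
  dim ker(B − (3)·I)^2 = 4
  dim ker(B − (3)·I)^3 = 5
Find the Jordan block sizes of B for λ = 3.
Block sizes for λ = 3: [3, 1, 1]

From the dimensions of kernels of powers, the number of Jordan blocks of size at least j is d_j − d_{j−1} where d_j = dim ker(N^j) (with d_0 = 0). Computing the differences gives [3, 1, 1].
The number of blocks of size exactly k is (#blocks of size ≥ k) − (#blocks of size ≥ k + 1), so the partition is: 2 block(s) of size 1, 1 block(s) of size 3.
In nonincreasing order the block sizes are [3, 1, 1].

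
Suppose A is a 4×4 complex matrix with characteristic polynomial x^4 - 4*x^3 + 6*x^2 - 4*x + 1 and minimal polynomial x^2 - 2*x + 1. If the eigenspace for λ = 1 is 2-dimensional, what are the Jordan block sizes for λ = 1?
Block sizes for λ = 1: [2, 2]

Step 1 — from the characteristic polynomial, algebraic multiplicity of λ = 1 is 4. From dim ker(A − (1)·I) = 2, there are exactly 2 Jordan blocks for λ = 1.
Step 2 — from the minimal polynomial, the factor (x − 1)^2 tells us the largest block for λ = 1 has size 2.
Step 3 — with total size 4, 2 blocks, and largest block 2, the block sizes (in nonincreasing order) are [2, 2].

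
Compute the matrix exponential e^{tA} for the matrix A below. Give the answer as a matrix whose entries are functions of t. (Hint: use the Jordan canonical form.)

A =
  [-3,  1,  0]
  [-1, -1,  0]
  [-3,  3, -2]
e^{tA} =
  [-t*exp(-2*t) + exp(-2*t), t*exp(-2*t), 0]
  [-t*exp(-2*t), t*exp(-2*t) + exp(-2*t), 0]
  [-3*t*exp(-2*t), 3*t*exp(-2*t), exp(-2*t)]

Strategy: write A = P · J · P⁻¹ where J is a Jordan canonical form, so e^{tA} = P · e^{tJ} · P⁻¹, and e^{tJ} can be computed block-by-block.

A has Jordan form
J =
  [-2,  1,  0]
  [ 0, -2,  0]
  [ 0,  0, -2]
(up to reordering of blocks).

Per-block formulas:
  For a 2×2 Jordan block J_2(-2): exp(t · J_2(-2)) = e^(-2t)·(I + t·N), where N is the 2×2 nilpotent shift.
  For a 1×1 block at λ = -2: exp(t · [-2]) = [e^(-2t)].

After assembling e^{tJ} and conjugating by P, we get:

e^{tA} =
  [-t*exp(-2*t) + exp(-2*t), t*exp(-2*t), 0]
  [-t*exp(-2*t), t*exp(-2*t) + exp(-2*t), 0]
  [-3*t*exp(-2*t), 3*t*exp(-2*t), exp(-2*t)]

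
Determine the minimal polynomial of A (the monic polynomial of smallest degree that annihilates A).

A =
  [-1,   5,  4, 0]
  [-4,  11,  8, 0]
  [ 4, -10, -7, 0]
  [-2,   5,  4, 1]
x^2 - 2*x + 1

The characteristic polynomial is χ_A(x) = (x - 1)^4, so the eigenvalues are known. The minimal polynomial is
  m_A(x) = Π_λ (x − λ)^{k_λ}
where k_λ is the size of the *largest* Jordan block for λ (equivalently, the smallest k with (A − λI)^k v = 0 for every generalised eigenvector v of λ).

  λ = 1: largest Jordan block has size 2, contributing (x − 1)^2

So m_A(x) = (x - 1)^2 = x^2 - 2*x + 1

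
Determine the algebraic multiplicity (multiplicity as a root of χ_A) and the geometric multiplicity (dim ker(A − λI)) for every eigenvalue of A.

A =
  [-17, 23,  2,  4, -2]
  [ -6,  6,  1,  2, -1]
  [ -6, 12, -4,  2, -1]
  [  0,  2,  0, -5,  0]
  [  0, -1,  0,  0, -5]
λ = -5: alg = 5, geom = 3

Step 1 — factor the characteristic polynomial to read off the algebraic multiplicities:
  χ_A(x) = (x + 5)^5

Step 2 — compute geometric multiplicities via the rank-nullity identity g(λ) = n − rank(A − λI):
  rank(A − (-5)·I) = 2, so dim ker(A − (-5)·I) = n − 2 = 3

Summary:
  λ = -5: algebraic multiplicity = 5, geometric multiplicity = 3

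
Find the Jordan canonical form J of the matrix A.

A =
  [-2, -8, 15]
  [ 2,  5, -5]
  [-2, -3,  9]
J_3(4)

The characteristic polynomial is
  det(x·I − A) = x^3 - 12*x^2 + 48*x - 64 = (x - 4)^3

Eigenvalues and multiplicities (the geometric multiplicity of λ is n − rank(A − λI), which equals the number of Jordan blocks for λ):
  λ = 4: algebraic multiplicity = 3, geometric multiplicity = 1

Determining the block sizes for each eigenvalue:
  λ = 4: one block (gm = 1), so the single block has size am = 3 → block sizes [3]

Assembling the blocks gives a Jordan form
J =
  [4, 1, 0]
  [0, 4, 1]
  [0, 0, 4]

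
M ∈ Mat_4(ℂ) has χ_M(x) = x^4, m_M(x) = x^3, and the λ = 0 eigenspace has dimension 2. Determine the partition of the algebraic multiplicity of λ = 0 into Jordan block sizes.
Block sizes for λ = 0: [3, 1]

Step 1 — from the characteristic polynomial, algebraic multiplicity of λ = 0 is 4. From dim ker(M − (0)·I) = 2, there are exactly 2 Jordan blocks for λ = 0.
Step 2 — from the minimal polynomial, the factor (x − 0)^3 tells us the largest block for λ = 0 has size 3.
Step 3 — with total size 4, 2 blocks, and largest block 3, the block sizes (in nonincreasing order) are [3, 1].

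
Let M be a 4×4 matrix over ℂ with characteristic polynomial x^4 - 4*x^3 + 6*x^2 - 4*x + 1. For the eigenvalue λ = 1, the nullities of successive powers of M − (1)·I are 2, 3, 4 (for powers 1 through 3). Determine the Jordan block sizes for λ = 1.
Block sizes for λ = 1: [3, 1]

From the dimensions of kernels of powers, the number of Jordan blocks of size at least j is d_j − d_{j−1} where d_j = dim ker(N^j) (with d_0 = 0). Computing the differences gives [2, 1, 1].
The number of blocks of size exactly k is (#blocks of size ≥ k) − (#blocks of size ≥ k + 1), so the partition is: 1 block(s) of size 1, 1 block(s) of size 3.
In nonincreasing order the block sizes are [3, 1].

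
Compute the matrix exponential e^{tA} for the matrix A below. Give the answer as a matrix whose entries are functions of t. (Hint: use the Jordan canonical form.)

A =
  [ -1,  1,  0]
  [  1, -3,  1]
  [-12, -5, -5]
e^{tA} =
  [5*t^2*exp(-3*t)/2 + 2*t*exp(-3*t) + exp(-3*t), t^2*exp(-3*t) + t*exp(-3*t), t^2*exp(-3*t)/2]
  [-5*t^2*exp(-3*t) + t*exp(-3*t), -2*t^2*exp(-3*t) + exp(-3*t), -t^2*exp(-3*t) + t*exp(-3*t)]
  [-5*t^2*exp(-3*t)/2 - 12*t*exp(-3*t), -t^2*exp(-3*t) - 5*t*exp(-3*t), -t^2*exp(-3*t)/2 - 2*t*exp(-3*t) + exp(-3*t)]

Strategy: write A = P · J · P⁻¹ where J is a Jordan canonical form, so e^{tA} = P · e^{tJ} · P⁻¹, and e^{tJ} can be computed block-by-block.

A has Jordan form
J =
  [-3,  1,  0]
  [ 0, -3,  1]
  [ 0,  0, -3]
(up to reordering of blocks).

Per-block formulas:
  For a 3×3 Jordan block J_3(-3): exp(t · J_3(-3)) = e^(-3t)·(I + t·N + (t^2/2)·N^2), where N is the 3×3 nilpotent shift.

After assembling e^{tJ} and conjugating by P, we get:

e^{tA} =
  [5*t^2*exp(-3*t)/2 + 2*t*exp(-3*t) + exp(-3*t), t^2*exp(-3*t) + t*exp(-3*t), t^2*exp(-3*t)/2]
  [-5*t^2*exp(-3*t) + t*exp(-3*t), -2*t^2*exp(-3*t) + exp(-3*t), -t^2*exp(-3*t) + t*exp(-3*t)]
  [-5*t^2*exp(-3*t)/2 - 12*t*exp(-3*t), -t^2*exp(-3*t) - 5*t*exp(-3*t), -t^2*exp(-3*t)/2 - 2*t*exp(-3*t) + exp(-3*t)]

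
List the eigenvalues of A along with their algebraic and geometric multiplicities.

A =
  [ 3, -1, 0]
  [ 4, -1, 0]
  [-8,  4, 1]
λ = 1: alg = 3, geom = 2

Step 1 — factor the characteristic polynomial to read off the algebraic multiplicities:
  χ_A(x) = (x - 1)^3

Step 2 — compute geometric multiplicities via the rank-nullity identity g(λ) = n − rank(A − λI):
  rank(A − (1)·I) = 1, so dim ker(A − (1)·I) = n − 1 = 2

Summary:
  λ = 1: algebraic multiplicity = 3, geometric multiplicity = 2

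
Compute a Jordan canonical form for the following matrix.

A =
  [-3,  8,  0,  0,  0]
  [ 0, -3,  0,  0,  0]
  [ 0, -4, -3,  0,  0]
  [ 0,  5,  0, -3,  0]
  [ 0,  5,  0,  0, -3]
J_2(-3) ⊕ J_1(-3) ⊕ J_1(-3) ⊕ J_1(-3)

The characteristic polynomial is
  det(x·I − A) = x^5 + 15*x^4 + 90*x^3 + 270*x^2 + 405*x + 243 = (x + 3)^5

Eigenvalues and multiplicities (the geometric multiplicity of λ is n − rank(A − λI), which equals the number of Jordan blocks for λ):
  λ = -3: algebraic multiplicity = 5, geometric multiplicity = 4

Determining the block sizes for each eigenvalue:
  λ = -3: 4 blocks summing to 5 forces exactly one block of size 2 and the rest size 1 → block sizes [2, 1, 1, 1]

Assembling the blocks gives a Jordan form
J =
  [-3,  1,  0,  0,  0]
  [ 0, -3,  0,  0,  0]
  [ 0,  0, -3,  0,  0]
  [ 0,  0,  0, -3,  0]
  [ 0,  0,  0,  0, -3]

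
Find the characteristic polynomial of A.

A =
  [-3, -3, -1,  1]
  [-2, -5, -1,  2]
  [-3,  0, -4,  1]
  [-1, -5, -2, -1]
x^4 + 13*x^3 + 63*x^2 + 135*x + 108

Expanding det(x·I − A) (e.g. by cofactor expansion or by noting that A is similar to its Jordan form J, which has the same characteristic polynomial as A) gives
  χ_A(x) = x^4 + 13*x^3 + 63*x^2 + 135*x + 108
which factors as (x + 3)^3*(x + 4). The eigenvalues (with algebraic multiplicities) are λ = -4 with multiplicity 1, λ = -3 with multiplicity 3.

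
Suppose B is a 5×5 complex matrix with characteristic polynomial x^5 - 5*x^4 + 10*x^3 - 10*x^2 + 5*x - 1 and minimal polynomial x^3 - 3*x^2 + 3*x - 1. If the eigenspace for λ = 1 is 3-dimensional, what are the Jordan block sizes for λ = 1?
Block sizes for λ = 1: [3, 1, 1]

Step 1 — from the characteristic polynomial, algebraic multiplicity of λ = 1 is 5. From dim ker(B − (1)·I) = 3, there are exactly 3 Jordan blocks for λ = 1.
Step 2 — from the minimal polynomial, the factor (x − 1)^3 tells us the largest block for λ = 1 has size 3.
Step 3 — with total size 5, 3 blocks, and largest block 3, the block sizes (in nonincreasing order) are [3, 1, 1].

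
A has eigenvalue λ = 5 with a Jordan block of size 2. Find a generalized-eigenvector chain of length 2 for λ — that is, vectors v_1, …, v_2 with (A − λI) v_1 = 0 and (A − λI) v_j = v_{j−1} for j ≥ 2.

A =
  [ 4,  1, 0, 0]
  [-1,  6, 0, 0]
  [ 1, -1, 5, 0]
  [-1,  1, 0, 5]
A Jordan chain for λ = 5 of length 2:
v_1 = (-1, -1, 1, -1)ᵀ
v_2 = (1, 0, 0, 0)ᵀ

Let N = A − (5)·I. We want v_2 with N^2 v_2 = 0 but N^1 v_2 ≠ 0; then v_{j-1} := N · v_j for j = 2, …, 2.

Pick v_2 = (1, 0, 0, 0)ᵀ.
Then v_1 = N · v_2 = (-1, -1, 1, -1)ᵀ.

Sanity check: (A − (5)·I) v_1 = (0, 0, 0, 0)ᵀ = 0. ✓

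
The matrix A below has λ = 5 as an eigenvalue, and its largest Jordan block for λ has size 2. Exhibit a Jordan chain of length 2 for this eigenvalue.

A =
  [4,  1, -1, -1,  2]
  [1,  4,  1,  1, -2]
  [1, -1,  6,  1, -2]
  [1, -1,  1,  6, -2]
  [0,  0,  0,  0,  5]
A Jordan chain for λ = 5 of length 2:
v_1 = (-1, 1, 1, 1, 0)ᵀ
v_2 = (1, 0, 0, 0, 0)ᵀ

Let N = A − (5)·I. We want v_2 with N^2 v_2 = 0 but N^1 v_2 ≠ 0; then v_{j-1} := N · v_j for j = 2, …, 2.

Pick v_2 = (1, 0, 0, 0, 0)ᵀ.
Then v_1 = N · v_2 = (-1, 1, 1, 1, 0)ᵀ.

Sanity check: (A − (5)·I) v_1 = (0, 0, 0, 0, 0)ᵀ = 0. ✓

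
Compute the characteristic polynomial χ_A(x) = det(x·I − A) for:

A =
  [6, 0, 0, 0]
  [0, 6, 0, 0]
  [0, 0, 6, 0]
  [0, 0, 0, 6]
x^4 - 24*x^3 + 216*x^2 - 864*x + 1296

Expanding det(x·I − A) (e.g. by cofactor expansion or by noting that A is similar to its Jordan form J, which has the same characteristic polynomial as A) gives
  χ_A(x) = x^4 - 24*x^3 + 216*x^2 - 864*x + 1296
which factors as (x - 6)^4. The eigenvalues (with algebraic multiplicities) are λ = 6 with multiplicity 4.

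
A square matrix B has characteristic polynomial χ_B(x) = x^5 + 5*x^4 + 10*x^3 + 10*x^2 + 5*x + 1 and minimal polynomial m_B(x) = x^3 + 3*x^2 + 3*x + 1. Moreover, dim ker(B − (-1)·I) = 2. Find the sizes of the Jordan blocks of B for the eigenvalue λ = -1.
Block sizes for λ = -1: [3, 2]

Step 1 — from the characteristic polynomial, algebraic multiplicity of λ = -1 is 5. From dim ker(B − (-1)·I) = 2, there are exactly 2 Jordan blocks for λ = -1.
Step 2 — from the minimal polynomial, the factor (x + 1)^3 tells us the largest block for λ = -1 has size 3.
Step 3 — with total size 5, 2 blocks, and largest block 3, the block sizes (in nonincreasing order) are [3, 2].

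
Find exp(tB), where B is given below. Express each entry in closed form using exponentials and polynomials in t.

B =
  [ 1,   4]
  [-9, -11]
e^{tB} =
  [6*t*exp(-5*t) + exp(-5*t), 4*t*exp(-5*t)]
  [-9*t*exp(-5*t), -6*t*exp(-5*t) + exp(-5*t)]

Strategy: write B = P · J · P⁻¹ where J is a Jordan canonical form, so e^{tB} = P · e^{tJ} · P⁻¹, and e^{tJ} can be computed block-by-block.

B has Jordan form
J =
  [-5,  1]
  [ 0, -5]
(up to reordering of blocks).

Per-block formulas:
  For a 2×2 Jordan block J_2(-5): exp(t · J_2(-5)) = e^(-5t)·(I + t·N), where N is the 2×2 nilpotent shift.

After assembling e^{tJ} and conjugating by P, we get:

e^{tB} =
  [6*t*exp(-5*t) + exp(-5*t), 4*t*exp(-5*t)]
  [-9*t*exp(-5*t), -6*t*exp(-5*t) + exp(-5*t)]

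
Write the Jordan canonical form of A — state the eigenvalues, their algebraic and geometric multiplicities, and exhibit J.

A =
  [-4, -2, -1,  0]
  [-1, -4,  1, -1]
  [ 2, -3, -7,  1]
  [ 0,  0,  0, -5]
J_3(-5) ⊕ J_1(-5)

The characteristic polynomial is
  det(x·I − A) = x^4 + 20*x^3 + 150*x^2 + 500*x + 625 = (x + 5)^4

Eigenvalues and multiplicities (the geometric multiplicity of λ is n − rank(A − λI), which equals the number of Jordan blocks for λ):
  λ = -5: algebraic multiplicity = 4, geometric multiplicity = 2

Determining the block sizes for each eigenvalue:
  λ = -5: with am = 4 and gm = 2, the partition is not yet determined (e.g. several partitions of 4 into 2 parts exist). Let N = A − (-5)·I. Computing rank(N^1) = 2, rank(N^2) = 1, rank(N^3) = 0; the number of blocks of size ≥ j is rank(N^{j−1}) − rank(N^j), giving [2, 1, 1]. So we have 1 block(s) of size 3, 1 block(s) of size 1 → block sizes [3, 1]

Assembling the blocks gives a Jordan form
J =
  [-5,  1,  0,  0]
  [ 0, -5,  1,  0]
  [ 0,  0, -5,  0]
  [ 0,  0,  0, -5]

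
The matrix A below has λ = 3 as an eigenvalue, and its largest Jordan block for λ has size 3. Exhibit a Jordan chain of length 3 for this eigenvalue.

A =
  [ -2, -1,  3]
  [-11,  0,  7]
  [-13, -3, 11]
A Jordan chain for λ = 3 of length 3:
v_1 = (-3, -3, -6)ᵀ
v_2 = (-5, -11, -13)ᵀ
v_3 = (1, 0, 0)ᵀ

Let N = A − (3)·I. We want v_3 with N^3 v_3 = 0 but N^2 v_3 ≠ 0; then v_{j-1} := N · v_j for j = 3, …, 2.

Pick v_3 = (1, 0, 0)ᵀ.
Then v_2 = N · v_3 = (-5, -11, -13)ᵀ.
Then v_1 = N · v_2 = (-3, -3, -6)ᵀ.

Sanity check: (A − (3)·I) v_1 = (0, 0, 0)ᵀ = 0. ✓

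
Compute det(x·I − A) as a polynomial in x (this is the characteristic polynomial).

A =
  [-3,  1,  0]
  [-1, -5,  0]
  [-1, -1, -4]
x^3 + 12*x^2 + 48*x + 64

Expanding det(x·I − A) (e.g. by cofactor expansion or by noting that A is similar to its Jordan form J, which has the same characteristic polynomial as A) gives
  χ_A(x) = x^3 + 12*x^2 + 48*x + 64
which factors as (x + 4)^3. The eigenvalues (with algebraic multiplicities) are λ = -4 with multiplicity 3.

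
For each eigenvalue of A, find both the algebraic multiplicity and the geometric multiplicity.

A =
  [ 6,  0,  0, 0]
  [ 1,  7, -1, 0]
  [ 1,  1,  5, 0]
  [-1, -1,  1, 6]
λ = 6: alg = 4, geom = 3

Step 1 — factor the characteristic polynomial to read off the algebraic multiplicities:
  χ_A(x) = (x - 6)^4

Step 2 — compute geometric multiplicities via the rank-nullity identity g(λ) = n − rank(A − λI):
  rank(A − (6)·I) = 1, so dim ker(A − (6)·I) = n − 1 = 3

Summary:
  λ = 6: algebraic multiplicity = 4, geometric multiplicity = 3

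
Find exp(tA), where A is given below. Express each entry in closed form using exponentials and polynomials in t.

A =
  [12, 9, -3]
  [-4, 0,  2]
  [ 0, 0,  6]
e^{tA} =
  [6*t*exp(6*t) + exp(6*t), 9*t*exp(6*t), -3*t*exp(6*t)]
  [-4*t*exp(6*t), -6*t*exp(6*t) + exp(6*t), 2*t*exp(6*t)]
  [0, 0, exp(6*t)]

Strategy: write A = P · J · P⁻¹ where J is a Jordan canonical form, so e^{tA} = P · e^{tJ} · P⁻¹, and e^{tJ} can be computed block-by-block.

A has Jordan form
J =
  [6, 1, 0]
  [0, 6, 0]
  [0, 0, 6]
(up to reordering of blocks).

Per-block formulas:
  For a 1×1 block at λ = 6: exp(t · [6]) = [e^(6t)].
  For a 2×2 Jordan block J_2(6): exp(t · J_2(6)) = e^(6t)·(I + t·N), where N is the 2×2 nilpotent shift.

After assembling e^{tJ} and conjugating by P, we get:

e^{tA} =
  [6*t*exp(6*t) + exp(6*t), 9*t*exp(6*t), -3*t*exp(6*t)]
  [-4*t*exp(6*t), -6*t*exp(6*t) + exp(6*t), 2*t*exp(6*t)]
  [0, 0, exp(6*t)]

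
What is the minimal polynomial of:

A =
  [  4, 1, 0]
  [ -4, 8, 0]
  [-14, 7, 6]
x^2 - 12*x + 36

The characteristic polynomial is χ_A(x) = (x - 6)^3, so the eigenvalues are known. The minimal polynomial is
  m_A(x) = Π_λ (x − λ)^{k_λ}
where k_λ is the size of the *largest* Jordan block for λ (equivalently, the smallest k with (A − λI)^k v = 0 for every generalised eigenvector v of λ).

  λ = 6: largest Jordan block has size 2, contributing (x − 6)^2

So m_A(x) = (x - 6)^2 = x^2 - 12*x + 36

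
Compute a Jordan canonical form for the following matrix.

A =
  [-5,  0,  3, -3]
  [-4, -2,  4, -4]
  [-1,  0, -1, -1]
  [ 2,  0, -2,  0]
J_2(-2) ⊕ J_1(-2) ⊕ J_1(-2)

The characteristic polynomial is
  det(x·I − A) = x^4 + 8*x^3 + 24*x^2 + 32*x + 16 = (x + 2)^4

Eigenvalues and multiplicities (the geometric multiplicity of λ is n − rank(A − λI), which equals the number of Jordan blocks for λ):
  λ = -2: algebraic multiplicity = 4, geometric multiplicity = 3

Determining the block sizes for each eigenvalue:
  λ = -2: 3 blocks summing to 4 forces exactly one block of size 2 and the rest size 1 → block sizes [2, 1, 1]

Assembling the blocks gives a Jordan form
J =
  [-2,  1,  0,  0]
  [ 0, -2,  0,  0]
  [ 0,  0, -2,  0]
  [ 0,  0,  0, -2]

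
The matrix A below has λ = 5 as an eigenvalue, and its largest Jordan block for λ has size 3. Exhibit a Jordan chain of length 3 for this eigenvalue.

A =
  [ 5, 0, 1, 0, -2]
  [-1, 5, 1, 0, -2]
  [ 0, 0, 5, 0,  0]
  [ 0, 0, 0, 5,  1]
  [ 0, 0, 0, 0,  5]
A Jordan chain for λ = 5 of length 3:
v_1 = (0, -1, 0, 0, 0)ᵀ
v_2 = (1, 1, 0, 0, 0)ᵀ
v_3 = (0, 0, 1, 0, 0)ᵀ

Let N = A − (5)·I. We want v_3 with N^3 v_3 = 0 but N^2 v_3 ≠ 0; then v_{j-1} := N · v_j for j = 3, …, 2.

Pick v_3 = (0, 0, 1, 0, 0)ᵀ.
Then v_2 = N · v_3 = (1, 1, 0, 0, 0)ᵀ.
Then v_1 = N · v_2 = (0, -1, 0, 0, 0)ᵀ.

Sanity check: (A − (5)·I) v_1 = (0, 0, 0, 0, 0)ᵀ = 0. ✓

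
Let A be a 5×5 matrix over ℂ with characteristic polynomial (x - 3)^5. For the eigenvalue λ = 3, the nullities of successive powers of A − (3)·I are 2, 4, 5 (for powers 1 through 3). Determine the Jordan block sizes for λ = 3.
Block sizes for λ = 3: [3, 2]

From the dimensions of kernels of powers, the number of Jordan blocks of size at least j is d_j − d_{j−1} where d_j = dim ker(N^j) (with d_0 = 0). Computing the differences gives [2, 2, 1].
The number of blocks of size exactly k is (#blocks of size ≥ k) − (#blocks of size ≥ k + 1), so the partition is: 1 block(s) of size 2, 1 block(s) of size 3.
In nonincreasing order the block sizes are [3, 2].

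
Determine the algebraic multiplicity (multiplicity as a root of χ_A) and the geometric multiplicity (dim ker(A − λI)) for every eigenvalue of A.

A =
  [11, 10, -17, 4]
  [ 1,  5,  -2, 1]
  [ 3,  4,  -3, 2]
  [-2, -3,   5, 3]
λ = 4: alg = 4, geom = 2

Step 1 — factor the characteristic polynomial to read off the algebraic multiplicities:
  χ_A(x) = (x - 4)^4

Step 2 — compute geometric multiplicities via the rank-nullity identity g(λ) = n − rank(A − λI):
  rank(A − (4)·I) = 2, so dim ker(A − (4)·I) = n − 2 = 2

Summary:
  λ = 4: algebraic multiplicity = 4, geometric multiplicity = 2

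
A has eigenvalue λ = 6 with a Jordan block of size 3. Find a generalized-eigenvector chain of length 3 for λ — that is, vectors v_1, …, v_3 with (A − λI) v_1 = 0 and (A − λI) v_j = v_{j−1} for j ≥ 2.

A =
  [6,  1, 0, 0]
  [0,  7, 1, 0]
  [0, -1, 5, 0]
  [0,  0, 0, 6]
A Jordan chain for λ = 6 of length 3:
v_1 = (1, 0, 0, 0)ᵀ
v_2 = (1, 1, -1, 0)ᵀ
v_3 = (0, 1, 0, 0)ᵀ

Let N = A − (6)·I. We want v_3 with N^3 v_3 = 0 but N^2 v_3 ≠ 0; then v_{j-1} := N · v_j for j = 3, …, 2.

Pick v_3 = (0, 1, 0, 0)ᵀ.
Then v_2 = N · v_3 = (1, 1, -1, 0)ᵀ.
Then v_1 = N · v_2 = (1, 0, 0, 0)ᵀ.

Sanity check: (A − (6)·I) v_1 = (0, 0, 0, 0)ᵀ = 0. ✓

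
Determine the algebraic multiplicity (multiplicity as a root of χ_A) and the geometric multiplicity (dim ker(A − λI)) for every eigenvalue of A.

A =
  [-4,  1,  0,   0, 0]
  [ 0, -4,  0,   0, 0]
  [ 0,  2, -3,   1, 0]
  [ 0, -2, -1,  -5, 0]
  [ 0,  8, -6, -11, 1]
λ = -4: alg = 4, geom = 2; λ = 1: alg = 1, geom = 1

Step 1 — factor the characteristic polynomial to read off the algebraic multiplicities:
  χ_A(x) = (x - 1)*(x + 4)^4

Step 2 — compute geometric multiplicities via the rank-nullity identity g(λ) = n − rank(A − λI):
  rank(A − (-4)·I) = 3, so dim ker(A − (-4)·I) = n − 3 = 2
  rank(A − (1)·I) = 4, so dim ker(A − (1)·I) = n − 4 = 1

Summary:
  λ = -4: algebraic multiplicity = 4, geometric multiplicity = 2
  λ = 1: algebraic multiplicity = 1, geometric multiplicity = 1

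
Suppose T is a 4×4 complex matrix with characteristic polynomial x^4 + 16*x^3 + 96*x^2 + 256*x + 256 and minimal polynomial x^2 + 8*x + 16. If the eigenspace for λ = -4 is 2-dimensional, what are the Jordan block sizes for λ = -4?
Block sizes for λ = -4: [2, 2]

Step 1 — from the characteristic polynomial, algebraic multiplicity of λ = -4 is 4. From dim ker(T − (-4)·I) = 2, there are exactly 2 Jordan blocks for λ = -4.
Step 2 — from the minimal polynomial, the factor (x + 4)^2 tells us the largest block for λ = -4 has size 2.
Step 3 — with total size 4, 2 blocks, and largest block 2, the block sizes (in nonincreasing order) are [2, 2].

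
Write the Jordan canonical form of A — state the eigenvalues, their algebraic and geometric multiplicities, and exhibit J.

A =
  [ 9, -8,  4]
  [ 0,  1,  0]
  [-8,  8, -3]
J_1(1) ⊕ J_1(1) ⊕ J_1(5)

The characteristic polynomial is
  det(x·I − A) = x^3 - 7*x^2 + 11*x - 5 = (x - 5)*(x - 1)^2

Eigenvalues and multiplicities (the geometric multiplicity of λ is n − rank(A − λI), which equals the number of Jordan blocks for λ):
  λ = 1: algebraic multiplicity = 2, geometric multiplicity = 2
  λ = 5: algebraic multiplicity = 1, geometric multiplicity = 1

Determining the block sizes for each eigenvalue:
  λ = 1: gm = am = 2, so every block has size 1 → block sizes [1, 1]
  λ = 5: one block (gm = 1), so the single block has size am = 1 → block sizes [1]

Assembling the blocks gives a Jordan form
J =
  [1, 0, 0]
  [0, 1, 0]
  [0, 0, 5]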